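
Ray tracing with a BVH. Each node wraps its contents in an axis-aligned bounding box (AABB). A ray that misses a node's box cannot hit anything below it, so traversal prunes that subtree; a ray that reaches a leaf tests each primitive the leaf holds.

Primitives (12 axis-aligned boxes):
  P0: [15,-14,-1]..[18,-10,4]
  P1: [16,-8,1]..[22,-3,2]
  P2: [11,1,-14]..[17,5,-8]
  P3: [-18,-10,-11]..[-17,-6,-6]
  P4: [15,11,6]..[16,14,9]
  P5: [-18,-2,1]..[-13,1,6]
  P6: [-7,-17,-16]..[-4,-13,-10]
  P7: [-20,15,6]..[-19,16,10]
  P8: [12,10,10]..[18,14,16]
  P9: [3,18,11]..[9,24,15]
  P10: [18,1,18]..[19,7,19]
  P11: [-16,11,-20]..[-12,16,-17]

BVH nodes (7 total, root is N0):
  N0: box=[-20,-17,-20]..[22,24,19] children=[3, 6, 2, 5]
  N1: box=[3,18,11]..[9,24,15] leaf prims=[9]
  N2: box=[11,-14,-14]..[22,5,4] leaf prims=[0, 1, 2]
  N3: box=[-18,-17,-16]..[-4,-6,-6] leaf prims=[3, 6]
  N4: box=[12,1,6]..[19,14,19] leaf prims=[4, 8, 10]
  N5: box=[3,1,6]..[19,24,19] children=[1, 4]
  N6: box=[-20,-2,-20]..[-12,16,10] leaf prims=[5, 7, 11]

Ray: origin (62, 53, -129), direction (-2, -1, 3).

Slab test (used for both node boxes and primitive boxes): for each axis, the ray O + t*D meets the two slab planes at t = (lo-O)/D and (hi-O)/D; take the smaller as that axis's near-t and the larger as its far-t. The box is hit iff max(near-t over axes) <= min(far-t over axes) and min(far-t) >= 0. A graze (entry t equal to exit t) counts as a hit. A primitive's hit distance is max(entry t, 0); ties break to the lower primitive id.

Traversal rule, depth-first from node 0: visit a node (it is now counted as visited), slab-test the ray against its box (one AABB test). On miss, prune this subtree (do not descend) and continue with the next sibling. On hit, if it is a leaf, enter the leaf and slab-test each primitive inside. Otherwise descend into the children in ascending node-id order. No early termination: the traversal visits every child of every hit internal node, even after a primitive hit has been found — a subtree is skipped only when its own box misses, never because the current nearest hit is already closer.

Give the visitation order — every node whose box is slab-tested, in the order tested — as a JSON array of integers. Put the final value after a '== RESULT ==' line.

Trace the traversal:
N0 x:[20,41] y:[29,70] z:[109/3,148/3] -> hit [109/3,41], descend [2, 3, 5, 6]
  N2 x:[20,51/2] y:[48,67] z:[115/3,133/3] -> miss, prune
  N3 x:[33,40] y:[59,70] z:[113/3,41] -> miss, prune
  N5 x:[43/2,59/2] y:[29,52] z:[45,148/3] -> miss, prune
  N6 x:[37,41] y:[37,55] z:[109/3,139/3] -> hit [37,41] leaf, test {P5(miss), P7(miss), P11@t=37}

order=[0, 2, 3, 5, 6]  |boxes|=5  |leaves|=1  hit=P11

== RESULT ==
[0, 2, 3, 5, 6]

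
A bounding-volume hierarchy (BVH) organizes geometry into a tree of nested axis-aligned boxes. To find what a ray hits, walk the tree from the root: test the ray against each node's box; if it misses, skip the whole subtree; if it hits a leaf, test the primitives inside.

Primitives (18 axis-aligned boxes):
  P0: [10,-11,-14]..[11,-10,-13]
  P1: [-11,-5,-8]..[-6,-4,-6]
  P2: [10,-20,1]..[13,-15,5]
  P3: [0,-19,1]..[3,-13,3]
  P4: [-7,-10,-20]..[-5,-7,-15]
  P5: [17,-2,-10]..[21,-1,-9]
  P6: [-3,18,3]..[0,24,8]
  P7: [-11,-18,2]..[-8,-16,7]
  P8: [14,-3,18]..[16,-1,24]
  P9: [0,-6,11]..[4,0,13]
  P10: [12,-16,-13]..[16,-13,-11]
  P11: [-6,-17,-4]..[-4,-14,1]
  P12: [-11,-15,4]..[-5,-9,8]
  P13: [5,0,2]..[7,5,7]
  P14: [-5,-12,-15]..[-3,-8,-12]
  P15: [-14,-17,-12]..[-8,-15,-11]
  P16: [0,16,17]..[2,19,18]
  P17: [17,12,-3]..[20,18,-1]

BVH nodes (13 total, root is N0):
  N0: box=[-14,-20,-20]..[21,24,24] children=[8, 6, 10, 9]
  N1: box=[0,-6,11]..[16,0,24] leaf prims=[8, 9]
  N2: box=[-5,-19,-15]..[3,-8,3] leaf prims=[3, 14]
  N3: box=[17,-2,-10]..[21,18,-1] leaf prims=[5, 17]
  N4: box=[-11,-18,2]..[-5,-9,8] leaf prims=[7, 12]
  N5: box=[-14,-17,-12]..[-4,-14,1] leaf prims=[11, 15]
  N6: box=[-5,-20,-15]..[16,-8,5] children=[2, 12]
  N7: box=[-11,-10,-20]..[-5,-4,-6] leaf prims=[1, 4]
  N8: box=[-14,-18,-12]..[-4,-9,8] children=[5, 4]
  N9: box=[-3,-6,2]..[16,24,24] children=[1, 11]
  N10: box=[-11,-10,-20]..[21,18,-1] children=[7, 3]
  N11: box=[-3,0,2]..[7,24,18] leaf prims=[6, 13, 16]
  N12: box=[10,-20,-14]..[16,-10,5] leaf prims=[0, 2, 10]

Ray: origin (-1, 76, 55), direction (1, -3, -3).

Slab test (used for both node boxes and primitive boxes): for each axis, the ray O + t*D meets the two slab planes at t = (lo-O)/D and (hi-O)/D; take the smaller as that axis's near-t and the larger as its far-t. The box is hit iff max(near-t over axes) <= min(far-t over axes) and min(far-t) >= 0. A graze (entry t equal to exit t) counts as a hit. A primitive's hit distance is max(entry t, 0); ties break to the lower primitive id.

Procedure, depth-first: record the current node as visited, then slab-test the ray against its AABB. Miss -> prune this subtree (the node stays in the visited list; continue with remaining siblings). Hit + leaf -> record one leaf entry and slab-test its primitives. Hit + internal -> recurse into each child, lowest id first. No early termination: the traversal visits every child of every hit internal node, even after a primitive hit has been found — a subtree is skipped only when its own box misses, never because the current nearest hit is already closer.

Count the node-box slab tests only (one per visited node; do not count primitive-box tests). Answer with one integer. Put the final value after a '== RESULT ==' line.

Trace the traversal:
N0 x:[-13,22] y:[52/3,32] z:[31/3,25] -> hit [52/3,22], descend [6, 8, 9, 10]
  N6 x:[-4,17] y:[28,32] z:[50/3,70/3] -> miss, prune
  N8 x:[-13,-3] y:[85/3,94/3] z:[47/3,67/3] -> miss, prune
  N9 x:[-2,17] y:[52/3,82/3] z:[31/3,53/3] -> miss, prune
  N10 x:[-10,22] y:[58/3,86/3] z:[56/3,25] -> hit [58/3,22], descend [3, 7]
    N3 x:[18,22] y:[58/3,26] z:[56/3,65/3] -> hit [58/3,65/3] leaf, test {P5(miss), P17@t=58/3}
    N7 x:[-10,-4] y:[80/3,86/3] z:[61/3,25] -> miss, prune

order=[0, 6, 8, 9, 10, 3, 7]  |boxes|=7  |leaves|=1  hit=P17

== RESULT ==
7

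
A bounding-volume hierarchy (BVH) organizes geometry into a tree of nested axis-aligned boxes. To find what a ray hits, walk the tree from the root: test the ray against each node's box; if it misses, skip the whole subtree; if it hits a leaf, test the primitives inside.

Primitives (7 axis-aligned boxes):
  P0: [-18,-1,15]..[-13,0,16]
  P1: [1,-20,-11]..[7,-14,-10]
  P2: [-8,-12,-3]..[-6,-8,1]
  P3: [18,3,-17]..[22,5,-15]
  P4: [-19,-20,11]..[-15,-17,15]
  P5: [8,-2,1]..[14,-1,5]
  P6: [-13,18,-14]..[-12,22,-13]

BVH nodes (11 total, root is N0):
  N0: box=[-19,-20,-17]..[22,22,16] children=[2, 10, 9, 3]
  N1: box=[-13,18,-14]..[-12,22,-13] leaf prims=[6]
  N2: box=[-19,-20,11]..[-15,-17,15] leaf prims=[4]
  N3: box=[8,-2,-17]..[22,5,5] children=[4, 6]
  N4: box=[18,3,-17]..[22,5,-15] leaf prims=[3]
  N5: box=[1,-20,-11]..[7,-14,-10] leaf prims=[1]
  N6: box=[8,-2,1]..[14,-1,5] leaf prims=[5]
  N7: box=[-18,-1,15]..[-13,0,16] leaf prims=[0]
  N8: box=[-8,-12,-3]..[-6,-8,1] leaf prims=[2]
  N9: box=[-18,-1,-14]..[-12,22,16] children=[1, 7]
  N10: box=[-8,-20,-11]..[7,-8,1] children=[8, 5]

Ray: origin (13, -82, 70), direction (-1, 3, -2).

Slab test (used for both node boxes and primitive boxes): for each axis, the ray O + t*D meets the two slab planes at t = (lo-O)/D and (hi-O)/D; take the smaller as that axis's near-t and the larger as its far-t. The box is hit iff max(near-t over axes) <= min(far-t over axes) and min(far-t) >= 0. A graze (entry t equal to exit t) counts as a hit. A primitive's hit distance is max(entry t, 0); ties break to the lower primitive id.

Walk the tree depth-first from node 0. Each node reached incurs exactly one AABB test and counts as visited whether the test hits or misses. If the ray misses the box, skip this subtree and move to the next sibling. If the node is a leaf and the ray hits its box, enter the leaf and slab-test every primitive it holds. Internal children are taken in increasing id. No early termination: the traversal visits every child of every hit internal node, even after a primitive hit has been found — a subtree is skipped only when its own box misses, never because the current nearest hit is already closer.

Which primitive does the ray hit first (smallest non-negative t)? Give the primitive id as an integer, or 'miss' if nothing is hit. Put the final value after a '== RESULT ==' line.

Trace the traversal:
N0 x:[-9,32] y:[62/3,104/3] z:[27,87/2] -> hit [27,32], descend [2, 3, 9, 10]
  N2 x:[28,32] y:[62/3,65/3] z:[55/2,59/2] -> miss, prune
  N3 x:[-9,5] y:[80/3,29] z:[65/2,87/2] -> miss, prune
  N9 x:[25,31] y:[27,104/3] z:[27,42] -> hit [27,31], descend [1, 7]
    N1 x:[25,26] y:[100/3,104/3] z:[83/2,42] -> miss, prune
    N7 x:[26,31] y:[27,82/3] z:[27,55/2] -> hit [27,82/3] leaf, test {P0@t=27}
  N10 x:[6,21] y:[62/3,74/3] z:[69/2,81/2] -> miss, prune

order=[0, 2, 3, 9, 1, 7, 10]  |boxes|=7  |leaves|=1  hit=P0

== RESULT ==
0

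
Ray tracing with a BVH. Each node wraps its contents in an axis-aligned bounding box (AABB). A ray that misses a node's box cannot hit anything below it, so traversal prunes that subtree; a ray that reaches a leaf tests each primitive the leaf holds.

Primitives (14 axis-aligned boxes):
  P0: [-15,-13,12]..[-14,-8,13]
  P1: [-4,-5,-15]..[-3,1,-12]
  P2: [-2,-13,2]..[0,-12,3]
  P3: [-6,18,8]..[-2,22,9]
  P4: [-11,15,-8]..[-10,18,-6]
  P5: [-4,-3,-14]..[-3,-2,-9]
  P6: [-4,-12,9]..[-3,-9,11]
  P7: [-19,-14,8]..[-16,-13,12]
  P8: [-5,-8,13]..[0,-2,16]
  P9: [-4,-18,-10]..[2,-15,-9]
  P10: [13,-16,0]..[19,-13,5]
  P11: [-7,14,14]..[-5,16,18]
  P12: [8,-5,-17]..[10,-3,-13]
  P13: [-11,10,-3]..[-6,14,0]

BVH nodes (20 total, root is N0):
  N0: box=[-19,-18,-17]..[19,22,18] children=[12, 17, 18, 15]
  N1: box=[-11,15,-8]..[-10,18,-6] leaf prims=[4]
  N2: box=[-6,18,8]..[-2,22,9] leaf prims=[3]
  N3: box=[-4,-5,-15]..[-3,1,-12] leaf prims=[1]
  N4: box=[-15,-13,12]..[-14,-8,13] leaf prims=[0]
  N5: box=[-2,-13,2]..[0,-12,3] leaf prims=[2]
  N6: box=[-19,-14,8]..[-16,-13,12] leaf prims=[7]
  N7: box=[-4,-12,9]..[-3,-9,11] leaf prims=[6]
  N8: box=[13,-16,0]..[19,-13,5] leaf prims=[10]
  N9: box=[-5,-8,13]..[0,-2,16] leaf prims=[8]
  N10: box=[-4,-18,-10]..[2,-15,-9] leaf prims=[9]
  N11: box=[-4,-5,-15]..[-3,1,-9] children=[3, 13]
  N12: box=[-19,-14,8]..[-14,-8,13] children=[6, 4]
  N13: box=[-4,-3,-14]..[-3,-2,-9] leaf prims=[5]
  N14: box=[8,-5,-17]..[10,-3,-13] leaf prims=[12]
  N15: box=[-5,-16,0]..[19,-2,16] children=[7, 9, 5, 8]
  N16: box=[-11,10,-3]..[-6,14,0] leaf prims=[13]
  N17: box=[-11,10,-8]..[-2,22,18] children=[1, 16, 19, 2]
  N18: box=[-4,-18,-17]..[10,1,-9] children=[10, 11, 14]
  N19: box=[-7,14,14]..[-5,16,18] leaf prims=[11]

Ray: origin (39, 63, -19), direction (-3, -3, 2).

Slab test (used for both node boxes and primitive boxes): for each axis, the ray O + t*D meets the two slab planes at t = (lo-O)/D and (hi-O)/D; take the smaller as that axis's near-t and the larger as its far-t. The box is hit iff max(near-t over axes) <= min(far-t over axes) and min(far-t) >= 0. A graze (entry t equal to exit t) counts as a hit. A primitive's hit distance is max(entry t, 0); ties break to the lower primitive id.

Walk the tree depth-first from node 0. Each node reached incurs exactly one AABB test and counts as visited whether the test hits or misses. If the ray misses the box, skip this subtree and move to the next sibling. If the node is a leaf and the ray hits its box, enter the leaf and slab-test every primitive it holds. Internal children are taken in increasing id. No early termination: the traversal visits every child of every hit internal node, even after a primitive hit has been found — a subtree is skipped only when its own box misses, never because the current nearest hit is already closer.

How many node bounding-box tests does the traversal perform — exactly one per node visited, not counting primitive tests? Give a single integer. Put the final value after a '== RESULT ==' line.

Walk:
N0 x:[20/3,58/3] y:[41/3,27] z:[1,37/2] -> hit [41/3,37/2], descend [12, 15, 17, 18]
  N12 x:[53/3,58/3] y:[71/3,77/3] z:[27/2,16] -> miss, prune
  N15 x:[20/3,44/3] y:[65/3,79/3] z:[19/2,35/2] -> miss, prune
  N17 x:[41/3,50/3] y:[41/3,53/3] z:[11/2,37/2] -> hit [41/3,50/3], descend [1, 2, 16, 19]
    N1 x:[49/3,50/3] y:[15,16] z:[11/2,13/2] -> miss, prune
    N2 x:[41/3,15] y:[41/3,15] z:[27/2,14] -> hit [41/3,14] leaf, test {P3@t=41/3}
    N16 x:[15,50/3] y:[49/3,53/3] z:[8,19/2] -> miss, prune
    N19 x:[44/3,46/3] y:[47/3,49/3] z:[33/2,37/2] -> miss, prune
  N18 x:[29/3,43/3] y:[62/3,27] z:[1,5] -> miss, prune

Visited [0, 12, 15, 17, 1, 2, 16, 19, 18]. Tests: 9 box, 1 leaf. Nearest: P3.

== RESULT ==
9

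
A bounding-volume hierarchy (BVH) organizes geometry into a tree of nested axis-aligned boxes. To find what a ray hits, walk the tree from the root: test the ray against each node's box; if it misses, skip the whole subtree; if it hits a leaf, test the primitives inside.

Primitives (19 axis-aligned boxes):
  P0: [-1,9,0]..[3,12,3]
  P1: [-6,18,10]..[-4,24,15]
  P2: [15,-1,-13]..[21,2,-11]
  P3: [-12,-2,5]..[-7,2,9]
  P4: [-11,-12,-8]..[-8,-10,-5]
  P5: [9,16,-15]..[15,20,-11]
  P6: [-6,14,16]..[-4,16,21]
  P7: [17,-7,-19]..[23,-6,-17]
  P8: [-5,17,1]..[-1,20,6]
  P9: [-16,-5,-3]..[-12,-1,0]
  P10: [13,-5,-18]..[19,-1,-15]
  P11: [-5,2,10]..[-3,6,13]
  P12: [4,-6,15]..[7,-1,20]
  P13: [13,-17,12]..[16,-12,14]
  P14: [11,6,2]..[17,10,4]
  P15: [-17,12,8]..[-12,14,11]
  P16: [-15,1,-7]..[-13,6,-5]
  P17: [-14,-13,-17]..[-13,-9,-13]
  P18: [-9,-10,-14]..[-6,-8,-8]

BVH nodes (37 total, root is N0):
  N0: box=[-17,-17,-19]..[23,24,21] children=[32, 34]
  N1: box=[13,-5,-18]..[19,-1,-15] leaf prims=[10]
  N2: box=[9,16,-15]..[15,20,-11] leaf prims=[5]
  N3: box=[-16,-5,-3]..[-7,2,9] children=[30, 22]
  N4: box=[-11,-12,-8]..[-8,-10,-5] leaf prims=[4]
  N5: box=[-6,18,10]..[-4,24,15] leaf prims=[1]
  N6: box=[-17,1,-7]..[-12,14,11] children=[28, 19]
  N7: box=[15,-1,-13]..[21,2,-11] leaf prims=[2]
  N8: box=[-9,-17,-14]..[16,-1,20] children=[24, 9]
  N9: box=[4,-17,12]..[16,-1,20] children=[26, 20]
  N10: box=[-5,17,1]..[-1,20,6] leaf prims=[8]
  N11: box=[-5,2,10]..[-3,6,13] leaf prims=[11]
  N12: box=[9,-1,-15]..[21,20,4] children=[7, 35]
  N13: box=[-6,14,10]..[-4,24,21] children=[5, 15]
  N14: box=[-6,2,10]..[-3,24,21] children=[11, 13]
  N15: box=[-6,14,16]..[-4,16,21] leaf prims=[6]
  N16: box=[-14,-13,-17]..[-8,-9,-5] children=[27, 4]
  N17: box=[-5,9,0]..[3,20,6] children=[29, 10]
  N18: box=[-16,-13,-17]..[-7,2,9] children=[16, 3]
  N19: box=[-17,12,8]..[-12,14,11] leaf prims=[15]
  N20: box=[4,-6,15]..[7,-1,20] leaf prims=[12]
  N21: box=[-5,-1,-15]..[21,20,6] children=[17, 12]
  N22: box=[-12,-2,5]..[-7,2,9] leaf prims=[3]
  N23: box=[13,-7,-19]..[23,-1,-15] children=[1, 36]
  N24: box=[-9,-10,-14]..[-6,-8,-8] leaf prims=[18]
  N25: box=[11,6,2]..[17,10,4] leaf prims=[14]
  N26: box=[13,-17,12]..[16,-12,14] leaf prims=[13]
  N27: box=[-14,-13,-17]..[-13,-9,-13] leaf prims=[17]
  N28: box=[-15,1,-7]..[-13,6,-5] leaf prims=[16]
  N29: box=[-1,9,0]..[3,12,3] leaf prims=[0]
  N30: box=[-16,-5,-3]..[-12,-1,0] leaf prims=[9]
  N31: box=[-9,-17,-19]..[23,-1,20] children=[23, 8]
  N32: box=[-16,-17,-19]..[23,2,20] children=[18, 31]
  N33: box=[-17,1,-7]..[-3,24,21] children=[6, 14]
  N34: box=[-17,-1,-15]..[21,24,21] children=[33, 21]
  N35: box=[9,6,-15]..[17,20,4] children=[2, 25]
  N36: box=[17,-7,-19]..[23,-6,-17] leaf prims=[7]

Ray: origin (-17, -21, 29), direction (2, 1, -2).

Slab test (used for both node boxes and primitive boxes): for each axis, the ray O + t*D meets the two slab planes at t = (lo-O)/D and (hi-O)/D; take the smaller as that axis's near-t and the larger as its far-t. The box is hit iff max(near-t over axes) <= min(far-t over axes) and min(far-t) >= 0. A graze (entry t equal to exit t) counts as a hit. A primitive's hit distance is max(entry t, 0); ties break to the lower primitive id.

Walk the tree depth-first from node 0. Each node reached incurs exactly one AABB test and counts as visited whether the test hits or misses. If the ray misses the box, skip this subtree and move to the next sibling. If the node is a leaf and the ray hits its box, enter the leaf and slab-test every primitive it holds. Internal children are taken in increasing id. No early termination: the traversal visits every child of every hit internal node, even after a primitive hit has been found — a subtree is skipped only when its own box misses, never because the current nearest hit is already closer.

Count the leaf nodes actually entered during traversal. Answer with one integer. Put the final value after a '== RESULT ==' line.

Trace the traversal:
N0 x:[0,20] y:[4,45] z:[4,24] -> hit [4,20], descend [32, 34]
  N32 x:[1/2,20] y:[4,23] z:[9/2,24] -> hit [9/2,20], descend [18, 31]
    N18 x:[1/2,5] y:[8,23] z:[10,23] -> miss, prune
    N31 x:[4,20] y:[4,20] z:[9/2,24] -> hit [9/2,20], descend [8, 23]
      N8 x:[4,33/2] y:[4,20] z:[9/2,43/2] -> hit [9/2,33/2], descend [9, 24]
        N9 x:[21/2,33/2] y:[4,20] z:[9/2,17/2] -> miss, prune
        N24 x:[4,11/2] y:[11,13] z:[37/2,43/2] -> miss, prune
      N23 x:[15,20] y:[14,20] z:[22,24] -> miss, prune
  N34 x:[0,19] y:[20,45] z:[4,22] -> miss, prune

Visited [0, 32, 18, 31, 8, 9, 24, 23, 34]. Tests: 9 box, 0 leaf. Nearest: miss.

== RESULT ==
0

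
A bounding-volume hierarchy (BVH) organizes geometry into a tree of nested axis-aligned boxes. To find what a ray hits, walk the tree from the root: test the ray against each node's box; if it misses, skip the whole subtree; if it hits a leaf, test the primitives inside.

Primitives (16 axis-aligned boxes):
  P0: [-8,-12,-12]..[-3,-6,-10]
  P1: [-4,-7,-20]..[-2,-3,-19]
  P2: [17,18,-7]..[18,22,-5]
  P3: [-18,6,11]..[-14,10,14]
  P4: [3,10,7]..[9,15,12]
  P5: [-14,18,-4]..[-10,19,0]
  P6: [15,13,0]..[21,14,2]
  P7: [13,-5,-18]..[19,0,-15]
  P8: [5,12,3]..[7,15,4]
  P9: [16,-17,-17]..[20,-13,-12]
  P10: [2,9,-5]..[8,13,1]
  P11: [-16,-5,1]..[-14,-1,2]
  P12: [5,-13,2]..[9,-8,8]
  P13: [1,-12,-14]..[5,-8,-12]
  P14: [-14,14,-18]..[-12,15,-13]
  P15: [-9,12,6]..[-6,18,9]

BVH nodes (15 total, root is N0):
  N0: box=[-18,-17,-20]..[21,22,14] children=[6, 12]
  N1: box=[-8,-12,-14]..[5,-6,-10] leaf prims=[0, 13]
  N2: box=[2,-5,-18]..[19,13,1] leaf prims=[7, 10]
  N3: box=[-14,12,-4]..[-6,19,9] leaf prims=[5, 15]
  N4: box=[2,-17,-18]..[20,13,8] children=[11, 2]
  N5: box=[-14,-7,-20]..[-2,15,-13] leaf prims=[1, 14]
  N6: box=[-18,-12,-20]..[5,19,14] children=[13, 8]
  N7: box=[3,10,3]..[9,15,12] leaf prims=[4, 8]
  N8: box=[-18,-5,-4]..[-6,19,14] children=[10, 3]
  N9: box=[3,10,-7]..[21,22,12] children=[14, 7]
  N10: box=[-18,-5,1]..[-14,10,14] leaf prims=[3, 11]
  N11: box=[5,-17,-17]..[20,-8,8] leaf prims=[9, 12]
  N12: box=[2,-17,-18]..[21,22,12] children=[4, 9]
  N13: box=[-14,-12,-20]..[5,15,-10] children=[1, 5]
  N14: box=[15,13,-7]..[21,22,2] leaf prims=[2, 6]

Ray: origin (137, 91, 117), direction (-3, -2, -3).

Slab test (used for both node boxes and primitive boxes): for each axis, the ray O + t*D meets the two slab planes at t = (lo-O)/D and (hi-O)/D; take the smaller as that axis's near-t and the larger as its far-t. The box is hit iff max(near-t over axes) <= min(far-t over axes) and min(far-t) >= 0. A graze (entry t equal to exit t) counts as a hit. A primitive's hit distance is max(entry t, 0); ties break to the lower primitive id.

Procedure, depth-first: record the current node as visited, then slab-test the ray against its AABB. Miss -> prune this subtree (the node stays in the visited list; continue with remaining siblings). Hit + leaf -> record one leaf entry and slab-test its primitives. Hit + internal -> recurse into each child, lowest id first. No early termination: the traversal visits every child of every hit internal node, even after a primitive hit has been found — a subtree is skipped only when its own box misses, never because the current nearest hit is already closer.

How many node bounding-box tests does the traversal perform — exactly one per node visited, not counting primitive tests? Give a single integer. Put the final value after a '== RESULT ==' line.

Trace the traversal:
N0 x:[116/3,155/3] y:[69/2,54] z:[103/3,137/3] -> hit [116/3,137/3], descend [6, 12]
  N6 x:[44,155/3] y:[36,103/2] z:[103/3,137/3] -> hit [44,137/3], descend [8, 13]
    N8 x:[143/3,155/3] y:[36,48] z:[103/3,121/3] -> miss, prune
    N13 x:[44,151/3] y:[38,103/2] z:[127/3,137/3] -> hit [44,137/3], descend [1, 5]
      N1 x:[44,145/3] y:[97/2,103/2] z:[127/3,131/3] -> miss, prune
      N5 x:[139/3,151/3] y:[38,49] z:[130/3,137/3] -> miss, prune
  N12 x:[116/3,45] y:[69/2,54] z:[35,45] -> hit [116/3,45], descend [4, 9]
    N4 x:[39,45] y:[39,54] z:[109/3,45] -> hit [39,45], descend [2, 11]
      N2 x:[118/3,45] y:[39,48] z:[116/3,45] -> hit [118/3,45] leaf, test {P7(miss), P10(miss)}
      N11 x:[39,44] y:[99/2,54] z:[109/3,134/3] -> miss, prune
    N9 x:[116/3,134/3] y:[69/2,81/2] z:[35,124/3] -> hit [116/3,81/2], descend [7, 14]
      N7 x:[128/3,134/3] y:[38,81/2] z:[35,38] -> miss, prune
      N14 x:[116/3,122/3] y:[69/2,39] z:[115/3,124/3] -> hit [116/3,39] leaf, test {P2(miss), P6@t=116/3}

13 AABB tests over nodes [0, 6, 8, 13, 1, 5, 12, 4, 2, 11, 9, 7, 14]; 2 leaves entered; closest P6.

== RESULT ==
13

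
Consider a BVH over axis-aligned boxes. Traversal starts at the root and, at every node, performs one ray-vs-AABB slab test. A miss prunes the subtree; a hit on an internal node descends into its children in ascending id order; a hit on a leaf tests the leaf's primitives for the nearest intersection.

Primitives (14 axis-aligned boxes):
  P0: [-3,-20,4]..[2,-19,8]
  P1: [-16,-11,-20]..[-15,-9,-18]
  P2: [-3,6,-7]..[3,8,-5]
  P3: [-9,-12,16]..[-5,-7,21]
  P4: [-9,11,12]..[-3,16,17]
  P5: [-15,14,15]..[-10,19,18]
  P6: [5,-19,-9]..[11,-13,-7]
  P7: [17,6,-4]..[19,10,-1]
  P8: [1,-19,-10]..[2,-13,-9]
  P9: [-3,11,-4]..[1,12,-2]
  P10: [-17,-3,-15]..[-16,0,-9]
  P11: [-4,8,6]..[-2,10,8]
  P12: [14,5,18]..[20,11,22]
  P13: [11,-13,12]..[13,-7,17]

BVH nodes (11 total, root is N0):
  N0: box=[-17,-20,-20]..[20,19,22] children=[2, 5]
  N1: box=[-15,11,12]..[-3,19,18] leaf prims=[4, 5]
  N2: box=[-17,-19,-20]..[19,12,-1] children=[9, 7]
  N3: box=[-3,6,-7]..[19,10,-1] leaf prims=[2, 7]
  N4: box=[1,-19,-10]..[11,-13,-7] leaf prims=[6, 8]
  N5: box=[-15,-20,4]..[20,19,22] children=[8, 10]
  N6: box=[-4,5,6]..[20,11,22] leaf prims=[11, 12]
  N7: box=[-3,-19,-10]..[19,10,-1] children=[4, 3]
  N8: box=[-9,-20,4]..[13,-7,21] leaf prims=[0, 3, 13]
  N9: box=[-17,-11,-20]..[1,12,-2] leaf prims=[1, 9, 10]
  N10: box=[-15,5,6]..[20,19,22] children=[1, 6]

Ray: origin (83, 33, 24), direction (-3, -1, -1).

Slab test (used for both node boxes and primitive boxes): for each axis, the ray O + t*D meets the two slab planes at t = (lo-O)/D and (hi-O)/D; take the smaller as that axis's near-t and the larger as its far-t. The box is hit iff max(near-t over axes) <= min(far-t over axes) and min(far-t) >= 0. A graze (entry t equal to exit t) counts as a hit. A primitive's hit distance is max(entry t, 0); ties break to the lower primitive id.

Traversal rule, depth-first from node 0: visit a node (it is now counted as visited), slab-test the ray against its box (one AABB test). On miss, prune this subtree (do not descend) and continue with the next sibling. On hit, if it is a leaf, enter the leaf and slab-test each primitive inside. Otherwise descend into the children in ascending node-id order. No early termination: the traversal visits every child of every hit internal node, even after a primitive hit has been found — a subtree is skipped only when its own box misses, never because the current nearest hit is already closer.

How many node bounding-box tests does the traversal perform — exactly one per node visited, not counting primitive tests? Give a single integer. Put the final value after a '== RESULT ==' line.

Walk:
N0 x:[21,100/3] y:[14,53] z:[2,44] -> hit [21,100/3], descend [2, 5]
  N2 x:[64/3,100/3] y:[21,52] z:[25,44] -> hit [25,100/3], descend [7, 9]
    N7 x:[64/3,86/3] y:[23,52] z:[25,34] -> hit [25,86/3], descend [3, 4]
      N3 x:[64/3,86/3] y:[23,27] z:[25,31] -> hit [25,27] leaf, test {P2(miss), P7(miss)}
      N4 x:[24,82/3] y:[46,52] z:[31,34] -> miss, prune
    N9 x:[82/3,100/3] y:[21,44] z:[26,44] -> hit [82/3,100/3] leaf, test {P1(miss), P9(miss), P10@t=33}
  N5 x:[21,98/3] y:[14,53] z:[2,20] -> miss, prune

7 AABB tests over nodes [0, 2, 7, 3, 4, 9, 5]; 2 leaves entered; closest P10.

== RESULT ==
7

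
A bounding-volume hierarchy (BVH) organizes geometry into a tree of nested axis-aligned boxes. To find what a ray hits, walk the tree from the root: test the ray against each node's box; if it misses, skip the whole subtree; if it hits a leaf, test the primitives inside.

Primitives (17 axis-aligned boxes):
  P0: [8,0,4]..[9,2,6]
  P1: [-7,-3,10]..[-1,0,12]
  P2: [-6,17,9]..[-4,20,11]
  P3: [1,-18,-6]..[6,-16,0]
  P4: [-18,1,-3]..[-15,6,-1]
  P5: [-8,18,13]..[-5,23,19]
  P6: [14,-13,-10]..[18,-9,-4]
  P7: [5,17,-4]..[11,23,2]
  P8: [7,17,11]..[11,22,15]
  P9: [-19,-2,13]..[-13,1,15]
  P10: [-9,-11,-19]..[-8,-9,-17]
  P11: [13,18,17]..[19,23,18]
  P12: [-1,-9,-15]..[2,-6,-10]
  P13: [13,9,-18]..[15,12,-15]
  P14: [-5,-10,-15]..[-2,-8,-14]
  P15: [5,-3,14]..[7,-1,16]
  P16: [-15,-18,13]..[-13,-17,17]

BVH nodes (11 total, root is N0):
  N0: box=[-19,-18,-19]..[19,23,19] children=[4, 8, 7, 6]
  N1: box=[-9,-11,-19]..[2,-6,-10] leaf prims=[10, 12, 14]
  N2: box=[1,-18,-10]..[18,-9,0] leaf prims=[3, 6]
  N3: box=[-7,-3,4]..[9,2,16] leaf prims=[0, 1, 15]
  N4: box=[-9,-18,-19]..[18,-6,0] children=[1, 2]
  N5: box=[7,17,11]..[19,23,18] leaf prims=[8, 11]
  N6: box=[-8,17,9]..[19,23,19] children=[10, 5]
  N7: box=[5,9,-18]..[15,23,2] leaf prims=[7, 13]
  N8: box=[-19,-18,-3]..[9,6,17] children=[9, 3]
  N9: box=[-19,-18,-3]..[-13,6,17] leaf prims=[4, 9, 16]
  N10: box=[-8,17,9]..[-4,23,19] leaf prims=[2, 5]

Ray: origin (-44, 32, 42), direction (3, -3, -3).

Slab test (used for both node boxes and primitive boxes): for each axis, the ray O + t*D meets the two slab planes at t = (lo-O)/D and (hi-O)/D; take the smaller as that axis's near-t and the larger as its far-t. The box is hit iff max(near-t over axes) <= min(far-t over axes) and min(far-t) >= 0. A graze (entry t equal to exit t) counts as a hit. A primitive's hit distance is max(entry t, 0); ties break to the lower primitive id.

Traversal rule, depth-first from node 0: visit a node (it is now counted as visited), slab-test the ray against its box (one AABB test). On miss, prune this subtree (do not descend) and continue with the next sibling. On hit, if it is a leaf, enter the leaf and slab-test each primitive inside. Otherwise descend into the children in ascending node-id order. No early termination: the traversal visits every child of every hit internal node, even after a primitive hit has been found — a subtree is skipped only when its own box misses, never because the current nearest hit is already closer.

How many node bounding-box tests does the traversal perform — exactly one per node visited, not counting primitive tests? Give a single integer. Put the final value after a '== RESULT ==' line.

Traverse from the root:
N0 x:[25/3,21] y:[3,50/3] z:[23/3,61/3] -> hit [25/3,50/3], descend [4, 6, 7, 8]
  N4 x:[35/3,62/3] y:[38/3,50/3] z:[14,61/3] -> hit [14,50/3], descend [1, 2]
    N1 x:[35/3,46/3] y:[38/3,43/3] z:[52/3,61/3] -> miss, prune
    N2 x:[15,62/3] y:[41/3,50/3] z:[14,52/3] -> hit [15,50/3] leaf, test {P3@t=16, P6(miss)}
  N6 x:[12,21] y:[3,5] z:[23/3,11] -> miss, prune
  N7 x:[49/3,59/3] y:[3,23/3] z:[40/3,20] -> miss, prune
  N8 x:[25/3,53/3] y:[26/3,50/3] z:[25/3,15] -> hit [26/3,15], descend [3, 9]
    N3 x:[37/3,53/3] y:[10,35/3] z:[26/3,38/3] -> miss, prune
    N9 x:[25/3,31/3] y:[26/3,50/3] z:[25/3,15] -> hit [26/3,31/3] leaf, test {P4(miss), P9(miss), P16(miss)}

Summary -> nodes [0, 4, 1, 2, 6, 7, 8, 3, 9]; box-tests=9; leaf-entries=2; first=P3

== RESULT ==
9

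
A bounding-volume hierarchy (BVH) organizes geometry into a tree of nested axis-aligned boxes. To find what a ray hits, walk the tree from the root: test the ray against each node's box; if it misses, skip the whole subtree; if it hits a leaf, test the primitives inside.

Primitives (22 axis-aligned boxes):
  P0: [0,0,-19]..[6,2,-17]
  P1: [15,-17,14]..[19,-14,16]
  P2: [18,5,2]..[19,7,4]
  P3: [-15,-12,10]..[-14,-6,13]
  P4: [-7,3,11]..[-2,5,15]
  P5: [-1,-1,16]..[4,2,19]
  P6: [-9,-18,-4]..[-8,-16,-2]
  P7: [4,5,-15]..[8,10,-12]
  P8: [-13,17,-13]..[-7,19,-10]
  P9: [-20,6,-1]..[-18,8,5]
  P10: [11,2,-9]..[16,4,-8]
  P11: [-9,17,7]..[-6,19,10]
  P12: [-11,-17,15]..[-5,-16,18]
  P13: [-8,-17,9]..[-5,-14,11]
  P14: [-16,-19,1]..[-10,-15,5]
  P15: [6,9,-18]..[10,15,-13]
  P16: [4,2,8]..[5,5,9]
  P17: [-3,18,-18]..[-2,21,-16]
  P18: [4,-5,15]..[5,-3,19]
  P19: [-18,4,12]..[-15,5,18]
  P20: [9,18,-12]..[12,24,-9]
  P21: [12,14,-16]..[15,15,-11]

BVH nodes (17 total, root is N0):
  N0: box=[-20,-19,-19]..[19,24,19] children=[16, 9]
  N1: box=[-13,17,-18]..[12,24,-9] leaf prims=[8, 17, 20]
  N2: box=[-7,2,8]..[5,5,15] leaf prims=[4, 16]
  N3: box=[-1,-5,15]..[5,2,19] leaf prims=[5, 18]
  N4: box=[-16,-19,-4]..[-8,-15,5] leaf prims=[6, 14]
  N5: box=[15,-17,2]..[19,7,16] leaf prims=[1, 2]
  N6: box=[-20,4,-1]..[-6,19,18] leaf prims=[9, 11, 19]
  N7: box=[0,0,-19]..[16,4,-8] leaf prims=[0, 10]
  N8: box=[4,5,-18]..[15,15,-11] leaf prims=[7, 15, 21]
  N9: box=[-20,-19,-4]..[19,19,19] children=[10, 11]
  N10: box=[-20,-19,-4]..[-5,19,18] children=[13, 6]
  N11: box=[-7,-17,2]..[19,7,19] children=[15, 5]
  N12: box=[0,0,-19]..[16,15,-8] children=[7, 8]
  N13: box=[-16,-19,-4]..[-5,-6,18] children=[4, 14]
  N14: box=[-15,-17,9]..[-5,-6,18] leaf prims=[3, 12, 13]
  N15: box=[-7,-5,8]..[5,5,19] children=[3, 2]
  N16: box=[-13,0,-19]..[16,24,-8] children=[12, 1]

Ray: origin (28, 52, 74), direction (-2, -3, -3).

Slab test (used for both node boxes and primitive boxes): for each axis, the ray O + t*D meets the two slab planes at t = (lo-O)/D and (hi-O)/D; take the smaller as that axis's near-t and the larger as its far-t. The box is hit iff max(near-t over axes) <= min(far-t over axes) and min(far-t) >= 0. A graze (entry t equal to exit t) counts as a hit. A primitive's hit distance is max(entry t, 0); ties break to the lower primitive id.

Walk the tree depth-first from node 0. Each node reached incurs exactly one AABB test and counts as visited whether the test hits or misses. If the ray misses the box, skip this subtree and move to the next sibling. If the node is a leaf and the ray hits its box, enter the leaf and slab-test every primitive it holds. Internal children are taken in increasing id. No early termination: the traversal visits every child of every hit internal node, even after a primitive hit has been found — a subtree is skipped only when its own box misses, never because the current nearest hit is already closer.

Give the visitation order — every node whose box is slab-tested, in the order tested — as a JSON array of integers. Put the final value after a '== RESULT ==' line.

Trace the traversal:
N0 x:[9/2,24] y:[28/3,71/3] z:[55/3,31] -> hit [55/3,71/3], descend [9, 16]
  N9 x:[9/2,24] y:[11,71/3] z:[55/3,26] -> hit [55/3,71/3], descend [10, 11]
    N10 x:[33/2,24] y:[11,71/3] z:[56/3,26] -> hit [56/3,71/3], descend [6, 13]
      N6 x:[17,24] y:[11,16] z:[56/3,25] -> miss, prune
      N13 x:[33/2,22] y:[58/3,71/3] z:[56/3,26] -> hit [58/3,22], descend [4, 14]
        N4 x:[18,22] y:[67/3,71/3] z:[23,26] -> miss, prune
        N14 x:[33/2,43/2] y:[58/3,23] z:[56/3,65/3] -> hit [58/3,43/2] leaf, test {P3@t=21, P12(miss), P13(miss)}
    N11 x:[9/2,35/2] y:[15,23] z:[55/3,24] -> miss, prune
  N16 x:[6,41/2] y:[28/3,52/3] z:[82/3,31] -> miss, prune

Visited [0, 9, 10, 6, 13, 4, 14, 11, 16]. Tests: 9 box, 1 leaf. Nearest: P3.

== RESULT ==
[0, 9, 10, 6, 13, 4, 14, 11, 16]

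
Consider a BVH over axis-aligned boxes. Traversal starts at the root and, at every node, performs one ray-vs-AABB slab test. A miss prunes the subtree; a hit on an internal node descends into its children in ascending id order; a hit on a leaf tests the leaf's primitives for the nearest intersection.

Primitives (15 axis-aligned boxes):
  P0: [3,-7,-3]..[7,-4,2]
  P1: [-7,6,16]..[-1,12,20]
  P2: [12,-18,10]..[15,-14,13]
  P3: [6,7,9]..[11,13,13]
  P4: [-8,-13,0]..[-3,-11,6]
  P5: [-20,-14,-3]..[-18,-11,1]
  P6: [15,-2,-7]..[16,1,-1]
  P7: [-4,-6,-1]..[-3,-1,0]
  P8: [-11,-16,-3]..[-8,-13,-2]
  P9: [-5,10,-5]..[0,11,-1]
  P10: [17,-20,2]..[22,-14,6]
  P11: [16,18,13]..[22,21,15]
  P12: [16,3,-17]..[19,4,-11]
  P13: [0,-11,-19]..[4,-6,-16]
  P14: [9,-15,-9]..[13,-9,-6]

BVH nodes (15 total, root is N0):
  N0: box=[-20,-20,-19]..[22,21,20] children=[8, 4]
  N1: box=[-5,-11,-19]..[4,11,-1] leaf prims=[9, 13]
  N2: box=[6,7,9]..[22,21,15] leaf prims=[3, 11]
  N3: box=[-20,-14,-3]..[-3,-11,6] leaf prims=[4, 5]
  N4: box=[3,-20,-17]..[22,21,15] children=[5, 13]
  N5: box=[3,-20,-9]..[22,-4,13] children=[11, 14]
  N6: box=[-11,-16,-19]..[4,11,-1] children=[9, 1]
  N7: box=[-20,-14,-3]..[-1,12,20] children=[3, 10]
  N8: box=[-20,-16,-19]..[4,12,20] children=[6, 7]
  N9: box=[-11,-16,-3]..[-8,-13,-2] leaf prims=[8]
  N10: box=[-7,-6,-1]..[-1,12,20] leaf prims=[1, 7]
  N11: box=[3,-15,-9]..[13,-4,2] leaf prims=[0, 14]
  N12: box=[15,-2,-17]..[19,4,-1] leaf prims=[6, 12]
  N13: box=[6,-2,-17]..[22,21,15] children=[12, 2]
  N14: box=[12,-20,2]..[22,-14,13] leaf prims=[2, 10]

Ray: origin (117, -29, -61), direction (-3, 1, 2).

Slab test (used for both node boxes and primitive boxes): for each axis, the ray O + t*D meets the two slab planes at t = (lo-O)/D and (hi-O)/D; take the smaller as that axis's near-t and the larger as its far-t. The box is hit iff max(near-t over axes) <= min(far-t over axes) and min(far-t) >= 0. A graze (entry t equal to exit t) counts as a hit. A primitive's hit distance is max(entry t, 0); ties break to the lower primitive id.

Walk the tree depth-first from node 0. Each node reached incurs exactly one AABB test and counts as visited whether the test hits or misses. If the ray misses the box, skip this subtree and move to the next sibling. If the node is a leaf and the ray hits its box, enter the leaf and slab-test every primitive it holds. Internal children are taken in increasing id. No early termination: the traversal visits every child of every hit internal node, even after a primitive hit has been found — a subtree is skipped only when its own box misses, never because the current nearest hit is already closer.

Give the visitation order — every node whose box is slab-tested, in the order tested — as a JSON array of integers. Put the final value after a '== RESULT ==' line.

Trace the traversal:
N0 x:[95/3,137/3] y:[9,50] z:[21,81/2] -> hit [95/3,81/2], descend [4, 8]
  N4 x:[95/3,38] y:[9,50] z:[22,38] -> hit [95/3,38], descend [5, 13]
    N5 x:[95/3,38] y:[9,25] z:[26,37] -> miss, prune
    N13 x:[95/3,37] y:[27,50] z:[22,38] -> hit [95/3,37], descend [2, 12]
      N2 x:[95/3,37] y:[36,50] z:[35,38] -> hit [36,37] leaf, test {P3@t=36, P11(miss)}
      N12 x:[98/3,34] y:[27,33] z:[22,30] -> miss, prune
  N8 x:[113/3,137/3] y:[13,41] z:[21,81/2] -> hit [113/3,81/2], descend [6, 7]
    N6 x:[113/3,128/3] y:[13,40] z:[21,30] -> miss, prune
    N7 x:[118/3,137/3] y:[15,41] z:[29,81/2] -> hit [118/3,81/2], descend [3, 10]
      N3 x:[40,137/3] y:[15,18] z:[29,67/2] -> miss, prune
      N10 x:[118/3,124/3] y:[23,41] z:[30,81/2] -> hit [118/3,81/2] leaf, test {P1@t=118/3, P7(miss)}

Summary -> nodes [0, 4, 5, 13, 2, 12, 8, 6, 7, 3, 10]; box-tests=11; leaf-entries=2; first=P3

== RESULT ==
[0, 4, 5, 13, 2, 12, 8, 6, 7, 3, 10]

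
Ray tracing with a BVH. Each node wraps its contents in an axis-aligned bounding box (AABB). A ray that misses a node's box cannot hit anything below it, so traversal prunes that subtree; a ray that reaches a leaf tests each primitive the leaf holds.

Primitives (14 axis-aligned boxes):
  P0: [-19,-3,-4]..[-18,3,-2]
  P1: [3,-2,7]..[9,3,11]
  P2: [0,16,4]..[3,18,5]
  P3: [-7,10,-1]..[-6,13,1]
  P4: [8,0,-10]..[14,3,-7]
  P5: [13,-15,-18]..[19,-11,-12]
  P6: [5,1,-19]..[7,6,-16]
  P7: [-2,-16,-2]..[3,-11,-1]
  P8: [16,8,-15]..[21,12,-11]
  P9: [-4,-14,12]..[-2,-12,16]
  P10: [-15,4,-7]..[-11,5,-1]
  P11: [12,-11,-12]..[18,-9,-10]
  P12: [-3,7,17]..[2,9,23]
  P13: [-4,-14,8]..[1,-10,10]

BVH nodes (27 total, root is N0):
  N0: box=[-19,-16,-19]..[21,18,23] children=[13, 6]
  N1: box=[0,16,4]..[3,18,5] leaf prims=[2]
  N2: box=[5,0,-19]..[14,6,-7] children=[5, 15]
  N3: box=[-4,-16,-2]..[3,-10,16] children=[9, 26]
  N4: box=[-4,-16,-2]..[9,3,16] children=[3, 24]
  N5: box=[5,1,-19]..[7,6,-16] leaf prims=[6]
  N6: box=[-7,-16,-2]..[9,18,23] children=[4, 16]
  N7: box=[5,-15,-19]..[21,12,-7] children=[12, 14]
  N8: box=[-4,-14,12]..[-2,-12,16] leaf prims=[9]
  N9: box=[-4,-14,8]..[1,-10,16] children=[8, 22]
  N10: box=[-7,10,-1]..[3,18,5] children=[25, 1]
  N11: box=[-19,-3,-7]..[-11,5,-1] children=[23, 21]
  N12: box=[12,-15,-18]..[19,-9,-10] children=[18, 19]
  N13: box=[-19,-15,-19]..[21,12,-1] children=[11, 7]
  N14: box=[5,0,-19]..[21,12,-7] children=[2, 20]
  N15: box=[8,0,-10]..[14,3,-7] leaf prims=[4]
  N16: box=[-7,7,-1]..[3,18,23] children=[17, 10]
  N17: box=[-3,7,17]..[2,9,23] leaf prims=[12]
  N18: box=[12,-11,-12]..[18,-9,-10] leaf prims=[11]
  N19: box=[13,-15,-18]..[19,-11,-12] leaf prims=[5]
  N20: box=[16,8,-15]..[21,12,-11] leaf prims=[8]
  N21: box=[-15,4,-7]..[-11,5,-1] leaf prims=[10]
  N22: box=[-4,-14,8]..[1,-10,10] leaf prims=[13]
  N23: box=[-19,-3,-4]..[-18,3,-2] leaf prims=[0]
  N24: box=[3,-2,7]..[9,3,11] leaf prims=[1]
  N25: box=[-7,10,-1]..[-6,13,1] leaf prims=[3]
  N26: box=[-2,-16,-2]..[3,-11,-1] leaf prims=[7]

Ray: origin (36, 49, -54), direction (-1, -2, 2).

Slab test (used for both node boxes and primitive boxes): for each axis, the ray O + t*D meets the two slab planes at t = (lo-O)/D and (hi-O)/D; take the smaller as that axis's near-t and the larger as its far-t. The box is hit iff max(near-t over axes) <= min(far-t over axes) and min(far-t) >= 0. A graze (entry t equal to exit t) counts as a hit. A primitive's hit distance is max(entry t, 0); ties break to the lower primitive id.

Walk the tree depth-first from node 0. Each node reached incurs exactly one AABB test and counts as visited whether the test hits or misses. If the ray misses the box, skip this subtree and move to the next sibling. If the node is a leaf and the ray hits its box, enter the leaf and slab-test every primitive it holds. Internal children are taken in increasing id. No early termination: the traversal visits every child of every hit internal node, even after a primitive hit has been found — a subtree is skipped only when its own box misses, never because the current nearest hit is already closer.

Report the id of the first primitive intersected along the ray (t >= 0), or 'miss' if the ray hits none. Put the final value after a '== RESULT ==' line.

Trace the traversal:
N0 x:[15,55] y:[31/2,65/2] z:[35/2,77/2] -> hit [35/2,65/2], descend [6, 13]
  N6 x:[27,43] y:[31/2,65/2] z:[26,77/2] -> hit [27,65/2], descend [4, 16]
    N4 x:[27,40] y:[23,65/2] z:[26,35] -> hit [27,65/2], descend [3, 24]
      N3 x:[33,40] y:[59/2,65/2] z:[26,35] -> miss, prune
      N24 x:[27,33] y:[23,51/2] z:[61/2,65/2] -> miss, prune
    N16 x:[33,43] y:[31/2,21] z:[53/2,77/2] -> miss, prune
  N13 x:[15,55] y:[37/2,32] z:[35/2,53/2] -> hit [37/2,53/2], descend [7, 11]
    N7 x:[15,31] y:[37/2,32] z:[35/2,47/2] -> hit [37/2,47/2], descend [12, 14]
      N12 x:[17,24] y:[29,32] z:[18,22] -> miss, prune
      N14 x:[15,31] y:[37/2,49/2] z:[35/2,47/2] -> hit [37/2,47/2], descend [2, 20]
        N2 x:[22,31] y:[43/2,49/2] z:[35/2,47/2] -> hit [22,47/2], descend [5, 15]
          N5 x:[29,31] y:[43/2,24] z:[35/2,19] -> miss, prune
          N15 x:[22,28] y:[23,49/2] z:[22,47/2] -> hit [23,47/2] leaf, test {P4@t=23}
        N20 x:[15,20] y:[37/2,41/2] z:[39/2,43/2] -> hit [39/2,20] leaf, test {P8@t=39/2}
    N11 x:[47,55] y:[22,26] z:[47/2,53/2] -> miss, prune

order=[0, 6, 4, 3, 24, 16, 13, 7, 12, 14, 2, 5, 15, 20, 11]  |boxes|=15  |leaves|=2  hit=P8

== RESULT ==
8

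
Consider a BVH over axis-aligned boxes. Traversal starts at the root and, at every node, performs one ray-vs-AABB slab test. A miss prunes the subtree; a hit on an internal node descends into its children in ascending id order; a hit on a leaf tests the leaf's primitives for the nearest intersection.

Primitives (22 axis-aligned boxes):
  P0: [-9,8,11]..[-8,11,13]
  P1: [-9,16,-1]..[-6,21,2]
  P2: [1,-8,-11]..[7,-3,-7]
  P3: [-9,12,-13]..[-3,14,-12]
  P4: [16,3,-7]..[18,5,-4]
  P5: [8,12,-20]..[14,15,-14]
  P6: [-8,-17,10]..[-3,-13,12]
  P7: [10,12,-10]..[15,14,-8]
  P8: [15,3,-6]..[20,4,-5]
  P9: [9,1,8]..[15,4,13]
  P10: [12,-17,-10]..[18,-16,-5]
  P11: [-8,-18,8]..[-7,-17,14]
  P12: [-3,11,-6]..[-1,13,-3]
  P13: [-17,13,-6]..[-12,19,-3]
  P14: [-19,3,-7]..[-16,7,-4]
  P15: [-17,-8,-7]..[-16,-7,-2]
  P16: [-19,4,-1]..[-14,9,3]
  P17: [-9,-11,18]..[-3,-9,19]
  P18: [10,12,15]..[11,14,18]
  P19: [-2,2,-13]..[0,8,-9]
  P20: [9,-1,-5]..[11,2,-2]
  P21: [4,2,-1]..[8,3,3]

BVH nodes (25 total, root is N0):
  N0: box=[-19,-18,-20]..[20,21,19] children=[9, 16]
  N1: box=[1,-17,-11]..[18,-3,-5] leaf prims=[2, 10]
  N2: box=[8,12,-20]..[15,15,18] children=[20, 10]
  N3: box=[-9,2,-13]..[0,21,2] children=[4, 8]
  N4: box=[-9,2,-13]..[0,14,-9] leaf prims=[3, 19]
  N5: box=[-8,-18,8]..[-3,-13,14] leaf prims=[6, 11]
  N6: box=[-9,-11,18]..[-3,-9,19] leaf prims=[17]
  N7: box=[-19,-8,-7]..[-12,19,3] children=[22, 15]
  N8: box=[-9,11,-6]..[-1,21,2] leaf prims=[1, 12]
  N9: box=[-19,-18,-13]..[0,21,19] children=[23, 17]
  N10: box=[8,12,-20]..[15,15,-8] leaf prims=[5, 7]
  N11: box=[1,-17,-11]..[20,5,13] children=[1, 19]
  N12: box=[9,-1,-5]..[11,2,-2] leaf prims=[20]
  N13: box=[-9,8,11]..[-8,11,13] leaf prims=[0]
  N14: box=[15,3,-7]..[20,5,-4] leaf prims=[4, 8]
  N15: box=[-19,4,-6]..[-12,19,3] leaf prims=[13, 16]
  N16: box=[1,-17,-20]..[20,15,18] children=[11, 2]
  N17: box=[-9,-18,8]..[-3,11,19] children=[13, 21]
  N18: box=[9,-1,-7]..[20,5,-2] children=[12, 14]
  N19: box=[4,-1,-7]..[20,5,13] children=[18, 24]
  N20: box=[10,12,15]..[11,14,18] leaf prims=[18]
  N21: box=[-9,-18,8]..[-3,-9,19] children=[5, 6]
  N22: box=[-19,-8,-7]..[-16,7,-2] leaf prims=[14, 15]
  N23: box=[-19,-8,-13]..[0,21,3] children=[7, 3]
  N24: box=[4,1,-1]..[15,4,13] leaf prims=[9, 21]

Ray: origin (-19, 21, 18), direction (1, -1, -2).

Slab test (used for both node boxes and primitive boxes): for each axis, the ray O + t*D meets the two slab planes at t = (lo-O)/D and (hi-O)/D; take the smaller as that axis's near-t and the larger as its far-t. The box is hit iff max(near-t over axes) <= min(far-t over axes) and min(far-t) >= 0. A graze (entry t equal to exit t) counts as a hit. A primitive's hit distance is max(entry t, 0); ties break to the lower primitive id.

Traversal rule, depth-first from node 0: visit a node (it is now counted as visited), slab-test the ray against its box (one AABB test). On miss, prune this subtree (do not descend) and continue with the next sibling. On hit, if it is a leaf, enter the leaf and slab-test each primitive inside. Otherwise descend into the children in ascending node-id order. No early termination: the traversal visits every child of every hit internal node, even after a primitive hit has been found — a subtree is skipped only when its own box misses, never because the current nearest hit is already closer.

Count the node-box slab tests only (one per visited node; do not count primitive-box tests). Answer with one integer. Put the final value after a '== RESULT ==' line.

Trace the traversal:
N0 x:[0,39] y:[0,39] z:[-1/2,19] -> hit [0,19], descend [9, 16]
  N9 x:[0,19] y:[0,39] z:[-1/2,31/2] -> hit [0,31/2], descend [17, 23]
    N17 x:[10,16] y:[10,39] z:[-1/2,5] -> miss, prune
    N23 x:[0,19] y:[0,29] z:[15/2,31/2] -> hit [15/2,31/2], descend [3, 7]
      N3 x:[10,19] y:[0,19] z:[8,31/2] -> hit [10,31/2], descend [4, 8]
        N4 x:[10,19] y:[7,19] z:[27/2,31/2] -> hit [27/2,31/2] leaf, test {P3(miss), P19(miss)}
        N8 x:[10,18] y:[0,10] z:[8,12] -> hit [10,10] leaf, test {P1(miss), P12(miss)}
      N7 x:[0,7] y:[2,29] z:[15/2,25/2] -> miss, prune
  N16 x:[20,39] y:[6,38] z:[0,19] -> miss, prune

order=[0, 9, 17, 23, 3, 4, 8, 7, 16]  |boxes|=9  |leaves|=2  hit=miss

== RESULT ==
9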